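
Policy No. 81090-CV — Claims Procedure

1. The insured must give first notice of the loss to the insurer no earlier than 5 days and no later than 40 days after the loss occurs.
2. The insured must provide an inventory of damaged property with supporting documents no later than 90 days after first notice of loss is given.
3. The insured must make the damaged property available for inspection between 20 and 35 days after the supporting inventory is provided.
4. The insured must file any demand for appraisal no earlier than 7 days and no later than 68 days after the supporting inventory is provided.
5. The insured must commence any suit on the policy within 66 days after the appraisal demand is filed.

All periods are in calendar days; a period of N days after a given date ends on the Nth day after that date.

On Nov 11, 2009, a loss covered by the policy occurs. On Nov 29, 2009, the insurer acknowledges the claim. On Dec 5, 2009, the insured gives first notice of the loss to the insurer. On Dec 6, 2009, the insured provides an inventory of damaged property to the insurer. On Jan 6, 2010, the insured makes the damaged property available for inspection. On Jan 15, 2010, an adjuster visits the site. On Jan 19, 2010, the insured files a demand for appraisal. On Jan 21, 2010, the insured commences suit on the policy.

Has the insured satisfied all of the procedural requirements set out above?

(1) the permitted window runs from Nov 11, 2009 + 5 = Nov 16, 2009 to Nov 11, 2009 + 40 = Dec 21, 2009; Dec 5, 2009 falls inside that range.
(2) due by Dec 5, 2009 + 90 days = Mar 5, 2010; done Dec 6, 2009 — timely.
(3) the permitted window runs from Dec 6, 2009 + 20 = Dec 26, 2009 to Dec 6, 2009 + 35 = Jan 10, 2010; done Jan 6, 2010 — within the window.
(4) the permitted window runs from Dec 6, 2009 + 7 = Dec 13, 2009 to Dec 6, 2009 + 68 = Feb 12, 2010; done Jan 19, 2010, which is between those dates.
(5) due by Jan 19, 2010 + 66 days = Mar 26, 2010; Jan 21, 2010 is within that limit.

Yes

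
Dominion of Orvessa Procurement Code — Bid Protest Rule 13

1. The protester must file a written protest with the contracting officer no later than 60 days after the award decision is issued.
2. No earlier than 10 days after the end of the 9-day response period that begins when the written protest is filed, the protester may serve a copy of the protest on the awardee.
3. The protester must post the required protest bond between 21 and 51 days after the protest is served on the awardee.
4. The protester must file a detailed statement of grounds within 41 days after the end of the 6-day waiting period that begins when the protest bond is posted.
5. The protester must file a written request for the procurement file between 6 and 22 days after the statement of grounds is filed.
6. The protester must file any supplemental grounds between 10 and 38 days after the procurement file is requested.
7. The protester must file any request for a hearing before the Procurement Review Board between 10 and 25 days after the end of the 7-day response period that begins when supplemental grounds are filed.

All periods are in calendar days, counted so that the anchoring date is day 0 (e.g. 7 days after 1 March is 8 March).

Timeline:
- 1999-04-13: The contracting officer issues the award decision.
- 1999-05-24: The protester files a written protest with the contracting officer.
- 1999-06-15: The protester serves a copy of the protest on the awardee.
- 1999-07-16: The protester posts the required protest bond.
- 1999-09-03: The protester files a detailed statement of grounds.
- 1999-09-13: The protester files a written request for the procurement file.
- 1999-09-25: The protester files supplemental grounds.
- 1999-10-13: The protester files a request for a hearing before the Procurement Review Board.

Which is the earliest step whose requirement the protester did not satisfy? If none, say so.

Step 4

(1) due by 1999-04-13 + 60 days = 1999-06-12; done 1999-05-24 — timely.
(2) permitted from 1999-06-02 + 10 days = 1999-06-12 onward; 1999-06-15 is on or after that date.
(3) the permitted window runs from 1999-06-15 + 21 = 1999-07-06 to 1999-06-15 + 51 = 1999-08-05; done 1999-07-16 — within the window.
(4) due by 1999-07-22 + 41 days = 1999-09-01; done 1999-09-03 — 2 days late.
The analysis stops there.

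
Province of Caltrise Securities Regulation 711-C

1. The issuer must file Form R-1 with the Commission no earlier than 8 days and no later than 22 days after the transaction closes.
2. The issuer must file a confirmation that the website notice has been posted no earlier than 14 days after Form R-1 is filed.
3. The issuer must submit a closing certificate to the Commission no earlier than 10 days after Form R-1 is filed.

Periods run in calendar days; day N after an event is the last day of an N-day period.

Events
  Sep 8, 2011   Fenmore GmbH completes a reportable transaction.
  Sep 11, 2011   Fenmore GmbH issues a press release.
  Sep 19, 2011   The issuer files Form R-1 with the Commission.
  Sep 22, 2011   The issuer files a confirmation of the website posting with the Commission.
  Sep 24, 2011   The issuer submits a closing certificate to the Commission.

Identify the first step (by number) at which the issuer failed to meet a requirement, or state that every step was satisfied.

(1) the permitted window runs from Sep 8, 2011 + 8 = Sep 16, 2011 to Sep 8, 2011 + 22 = Sep 30, 2011; done Sep 19, 2011 — within the window.
(2) permitted from Sep 19, 2011 + 14 days = Oct 3, 2011 onward; Sep 22, 2011 is 11 days before the earliest permitted date.

Step 2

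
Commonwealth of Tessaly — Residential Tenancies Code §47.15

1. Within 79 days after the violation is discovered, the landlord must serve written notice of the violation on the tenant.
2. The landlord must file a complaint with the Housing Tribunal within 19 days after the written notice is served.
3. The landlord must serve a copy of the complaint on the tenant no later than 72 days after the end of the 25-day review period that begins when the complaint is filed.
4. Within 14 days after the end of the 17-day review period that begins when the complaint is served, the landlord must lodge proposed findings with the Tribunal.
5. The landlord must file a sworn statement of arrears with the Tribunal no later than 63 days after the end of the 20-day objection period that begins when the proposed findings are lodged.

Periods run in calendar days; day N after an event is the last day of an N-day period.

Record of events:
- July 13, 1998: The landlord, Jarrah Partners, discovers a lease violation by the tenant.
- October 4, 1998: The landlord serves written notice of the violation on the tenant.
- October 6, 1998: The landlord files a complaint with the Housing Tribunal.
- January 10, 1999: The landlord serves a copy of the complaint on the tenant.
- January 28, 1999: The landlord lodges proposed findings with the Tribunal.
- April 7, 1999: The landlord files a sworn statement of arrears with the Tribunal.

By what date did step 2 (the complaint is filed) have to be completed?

October 23, 1998

Step 2 runs from October 4, 1998, when the written notice is served. 19 days after October 4, 1998 is October 23, 1998.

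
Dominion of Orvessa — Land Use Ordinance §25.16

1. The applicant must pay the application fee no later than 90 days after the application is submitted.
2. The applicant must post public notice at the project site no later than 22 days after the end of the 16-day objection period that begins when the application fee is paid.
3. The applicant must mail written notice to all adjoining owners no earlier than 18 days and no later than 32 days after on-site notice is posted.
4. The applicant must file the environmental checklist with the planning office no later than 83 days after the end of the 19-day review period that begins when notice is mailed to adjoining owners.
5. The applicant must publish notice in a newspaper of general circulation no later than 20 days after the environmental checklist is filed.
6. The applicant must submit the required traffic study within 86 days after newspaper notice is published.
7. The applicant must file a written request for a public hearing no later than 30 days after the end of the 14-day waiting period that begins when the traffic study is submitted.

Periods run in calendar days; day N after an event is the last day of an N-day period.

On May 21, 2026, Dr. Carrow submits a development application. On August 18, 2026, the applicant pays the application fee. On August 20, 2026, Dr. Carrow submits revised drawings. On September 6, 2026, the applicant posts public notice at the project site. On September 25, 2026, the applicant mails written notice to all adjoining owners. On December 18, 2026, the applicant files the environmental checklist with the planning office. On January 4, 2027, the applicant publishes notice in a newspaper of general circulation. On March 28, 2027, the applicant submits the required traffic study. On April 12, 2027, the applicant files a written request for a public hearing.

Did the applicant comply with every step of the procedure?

Yes

(1) due by May 21, 2026 + 90 days = August 19, 2026; August 18, 2026 is within that limit.
(2) due by September 3, 2026 + 22 days = September 25, 2026; completed September 6, 2026, before the deadline.
(3) the permitted window runs from September 6, 2026 + 18 = September 24, 2026 to September 6, 2026 + 32 = October 8, 2026; done September 25, 2026 — within the window.
(4) due by October 14, 2026 + 83 days = January 5, 2027; completed December 18, 2026, before the deadline.
(5) due by December 18, 2026 + 20 days = January 7, 2027; January 4, 2027 is within that limit.
(6) due by January 4, 2027 + 86 days = March 31, 2027; March 28, 2027 is within that limit.
(7) due by April 11, 2027 + 30 days = May 11, 2027; done April 12, 2027 — timely.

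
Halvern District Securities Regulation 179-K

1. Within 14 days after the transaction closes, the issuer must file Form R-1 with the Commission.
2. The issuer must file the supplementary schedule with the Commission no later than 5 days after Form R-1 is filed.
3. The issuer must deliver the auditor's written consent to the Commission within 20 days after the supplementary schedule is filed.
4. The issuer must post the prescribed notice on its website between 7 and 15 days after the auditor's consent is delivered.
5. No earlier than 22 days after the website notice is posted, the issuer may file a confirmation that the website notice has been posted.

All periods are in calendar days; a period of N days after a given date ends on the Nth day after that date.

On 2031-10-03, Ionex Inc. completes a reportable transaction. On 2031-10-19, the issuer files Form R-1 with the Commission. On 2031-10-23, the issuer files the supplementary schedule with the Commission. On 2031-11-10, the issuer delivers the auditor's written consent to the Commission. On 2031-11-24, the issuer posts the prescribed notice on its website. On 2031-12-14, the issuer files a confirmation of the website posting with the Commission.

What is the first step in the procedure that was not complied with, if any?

Step 1

Step 1: 14 days after 2031-10-03 (when the transaction closes) is 2031-10-17; 2031-10-19 misses that deadline by 2 days.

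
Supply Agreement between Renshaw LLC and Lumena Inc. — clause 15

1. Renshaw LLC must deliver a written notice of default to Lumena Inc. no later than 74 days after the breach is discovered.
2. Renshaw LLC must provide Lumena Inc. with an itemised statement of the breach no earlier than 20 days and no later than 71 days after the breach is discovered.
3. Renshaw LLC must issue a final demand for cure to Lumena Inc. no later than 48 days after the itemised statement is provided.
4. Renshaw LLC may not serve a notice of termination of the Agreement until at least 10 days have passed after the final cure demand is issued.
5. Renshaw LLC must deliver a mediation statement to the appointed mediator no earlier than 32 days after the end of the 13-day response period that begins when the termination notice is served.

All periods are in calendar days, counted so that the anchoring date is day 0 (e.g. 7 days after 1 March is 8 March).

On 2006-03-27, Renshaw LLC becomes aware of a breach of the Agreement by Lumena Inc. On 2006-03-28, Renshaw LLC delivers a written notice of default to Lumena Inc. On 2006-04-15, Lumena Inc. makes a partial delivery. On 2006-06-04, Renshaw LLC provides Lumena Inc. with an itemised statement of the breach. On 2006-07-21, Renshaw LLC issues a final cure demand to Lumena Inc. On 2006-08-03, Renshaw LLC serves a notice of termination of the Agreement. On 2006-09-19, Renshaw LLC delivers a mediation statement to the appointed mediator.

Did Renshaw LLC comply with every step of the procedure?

Step 1 — counting 74 days from 2006-03-27 (when the breach is discovered) gives a deadline of 2006-06-09; completed 2006-03-28, before the deadline.
Step 2 — 20 and 71 days from 2006-03-27 (when the breach is discovered) are 2006-04-16 and 2006-06-06 respectively; 2006-06-04 falls inside that range.
Step 3 — counting 48 days from 2006-06-04 (when the itemised statement is provided) gives a deadline of 2006-07-22; completed 2006-07-21, before the deadline.
Step 4 — must wait 10 days from 2006-07-21 (when the final cure demand is issued), so not before 2006-07-31; done 2006-08-03, after the minimum wait.
Step 5 — must wait 32 days from 2006-08-16 (end of the 13-day response period, which began when the termination notice is served on 2006-08-03), so not before 2006-09-17; done 2006-09-19, after the minimum wait.

Yes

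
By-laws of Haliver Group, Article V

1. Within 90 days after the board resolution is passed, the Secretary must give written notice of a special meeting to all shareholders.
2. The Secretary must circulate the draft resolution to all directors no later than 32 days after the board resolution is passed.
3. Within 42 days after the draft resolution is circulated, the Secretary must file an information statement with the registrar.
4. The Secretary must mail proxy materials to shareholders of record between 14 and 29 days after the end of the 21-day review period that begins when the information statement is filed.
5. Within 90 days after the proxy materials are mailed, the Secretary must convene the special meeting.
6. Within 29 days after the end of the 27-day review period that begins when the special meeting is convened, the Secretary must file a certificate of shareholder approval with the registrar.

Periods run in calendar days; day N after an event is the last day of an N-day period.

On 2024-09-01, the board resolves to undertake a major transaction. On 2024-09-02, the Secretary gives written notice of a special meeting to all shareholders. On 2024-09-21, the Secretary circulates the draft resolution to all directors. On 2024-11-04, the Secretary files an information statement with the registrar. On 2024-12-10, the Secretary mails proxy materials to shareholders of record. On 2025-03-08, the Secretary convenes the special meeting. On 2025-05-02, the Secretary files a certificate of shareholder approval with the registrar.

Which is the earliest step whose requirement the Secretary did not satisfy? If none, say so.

Step 3

Step 1: 90 days after 2024-09-01 (when the board resolution is passed) is 2024-11-30; 2024-09-02 is within that limit.
Step 2: 32 days after 2024-09-01 (when the board resolution is passed) is 2024-10-03; 2024-09-21 is within that limit.
Step 3: 42 days after 2024-09-21 (when the draft resolution is circulated) is 2024-11-02; not done until 2024-11-04, 2 days after the deadline.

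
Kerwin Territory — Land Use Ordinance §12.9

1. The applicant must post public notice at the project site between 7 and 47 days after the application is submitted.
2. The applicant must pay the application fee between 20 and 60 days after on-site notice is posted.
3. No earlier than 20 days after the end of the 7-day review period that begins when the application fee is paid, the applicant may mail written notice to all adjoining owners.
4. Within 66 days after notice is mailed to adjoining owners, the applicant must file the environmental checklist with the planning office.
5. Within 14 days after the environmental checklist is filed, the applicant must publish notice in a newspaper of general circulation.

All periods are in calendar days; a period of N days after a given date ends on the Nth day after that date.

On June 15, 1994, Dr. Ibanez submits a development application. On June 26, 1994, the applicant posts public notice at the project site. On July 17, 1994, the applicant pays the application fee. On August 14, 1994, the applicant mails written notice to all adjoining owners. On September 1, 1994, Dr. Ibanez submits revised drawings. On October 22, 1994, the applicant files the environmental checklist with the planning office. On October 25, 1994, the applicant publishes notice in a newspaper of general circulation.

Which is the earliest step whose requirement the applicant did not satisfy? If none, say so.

Step 4

(1) the permitted window runs from June 15, 1994 + 7 = June 22, 1994 to June 15, 1994 + 47 = August 1, 1994; done June 26, 1994, which is between those dates.
(2) the permitted window runs from June 26, 1994 + 20 = July 16, 1994 to June 26, 1994 + 60 = August 25, 1994; done July 17, 1994, which is between those dates.
(3) permitted from July 24, 1994 + 20 days = August 13, 1994 onward; done August 14, 1994 — permitted.
(4) due by August 14, 1994 + 66 days = October 19, 1994; not done until October 22, 1994, 3 days after the deadline.
Later steps need not be reached.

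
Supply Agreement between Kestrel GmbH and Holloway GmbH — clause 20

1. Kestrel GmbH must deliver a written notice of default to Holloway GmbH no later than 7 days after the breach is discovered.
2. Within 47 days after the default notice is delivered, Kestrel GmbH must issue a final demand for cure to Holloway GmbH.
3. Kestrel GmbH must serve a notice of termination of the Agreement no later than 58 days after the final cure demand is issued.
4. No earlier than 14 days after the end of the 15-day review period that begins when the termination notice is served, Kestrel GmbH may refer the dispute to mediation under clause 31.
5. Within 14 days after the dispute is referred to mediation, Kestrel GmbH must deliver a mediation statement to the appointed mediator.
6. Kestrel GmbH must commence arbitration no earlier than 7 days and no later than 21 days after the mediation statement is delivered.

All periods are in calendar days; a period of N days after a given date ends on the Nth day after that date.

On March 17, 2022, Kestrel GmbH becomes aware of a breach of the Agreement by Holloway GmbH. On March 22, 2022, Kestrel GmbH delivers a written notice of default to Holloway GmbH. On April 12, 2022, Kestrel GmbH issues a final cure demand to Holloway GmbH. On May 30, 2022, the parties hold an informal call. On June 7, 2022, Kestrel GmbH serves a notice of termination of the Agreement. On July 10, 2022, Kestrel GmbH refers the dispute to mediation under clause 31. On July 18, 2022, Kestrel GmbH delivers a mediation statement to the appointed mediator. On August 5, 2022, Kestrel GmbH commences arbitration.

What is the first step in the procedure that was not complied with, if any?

(1) due by March 17, 2022 + 7 days = March 24, 2022; completed March 22, 2022, before the deadline.
(2) due by March 22, 2022 + 47 days = May 8, 2022; done April 12, 2022 — timely.
(3) due by April 12, 2022 + 58 days = June 9, 2022; June 7, 2022 is within that limit.
(4) permitted from June 22, 2022 + 14 days = July 6, 2022 onward; done July 10, 2022, after the minimum wait.
(5) due by July 10, 2022 + 14 days = July 24, 2022; July 18, 2022 is within that limit.
(6) the permitted window runs from July 18, 2022 + 7 = July 25, 2022 to July 18, 2022 + 21 = August 8, 2022; done August 5, 2022, which is between those dates.

None — every step was satisfied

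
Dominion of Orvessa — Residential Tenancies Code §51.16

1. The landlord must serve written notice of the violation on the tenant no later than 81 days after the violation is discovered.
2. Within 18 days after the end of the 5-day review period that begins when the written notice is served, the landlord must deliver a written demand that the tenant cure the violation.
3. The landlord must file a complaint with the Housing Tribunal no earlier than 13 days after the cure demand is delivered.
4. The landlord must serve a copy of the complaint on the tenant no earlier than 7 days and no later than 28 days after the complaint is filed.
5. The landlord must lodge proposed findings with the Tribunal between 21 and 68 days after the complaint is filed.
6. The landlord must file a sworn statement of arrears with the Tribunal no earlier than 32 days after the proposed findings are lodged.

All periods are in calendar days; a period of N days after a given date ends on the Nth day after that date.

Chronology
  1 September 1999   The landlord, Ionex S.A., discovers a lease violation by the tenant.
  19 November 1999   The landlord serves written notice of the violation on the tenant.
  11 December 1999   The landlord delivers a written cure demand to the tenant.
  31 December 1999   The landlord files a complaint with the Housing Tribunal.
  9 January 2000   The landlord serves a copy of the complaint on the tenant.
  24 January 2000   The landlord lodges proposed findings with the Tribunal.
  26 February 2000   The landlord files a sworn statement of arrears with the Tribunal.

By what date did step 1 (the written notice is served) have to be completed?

21 November 1999

Step 1 runs from 1 September 1999, when the violation is discovered. 81 days after 1 September 1999 is 21 November 1999.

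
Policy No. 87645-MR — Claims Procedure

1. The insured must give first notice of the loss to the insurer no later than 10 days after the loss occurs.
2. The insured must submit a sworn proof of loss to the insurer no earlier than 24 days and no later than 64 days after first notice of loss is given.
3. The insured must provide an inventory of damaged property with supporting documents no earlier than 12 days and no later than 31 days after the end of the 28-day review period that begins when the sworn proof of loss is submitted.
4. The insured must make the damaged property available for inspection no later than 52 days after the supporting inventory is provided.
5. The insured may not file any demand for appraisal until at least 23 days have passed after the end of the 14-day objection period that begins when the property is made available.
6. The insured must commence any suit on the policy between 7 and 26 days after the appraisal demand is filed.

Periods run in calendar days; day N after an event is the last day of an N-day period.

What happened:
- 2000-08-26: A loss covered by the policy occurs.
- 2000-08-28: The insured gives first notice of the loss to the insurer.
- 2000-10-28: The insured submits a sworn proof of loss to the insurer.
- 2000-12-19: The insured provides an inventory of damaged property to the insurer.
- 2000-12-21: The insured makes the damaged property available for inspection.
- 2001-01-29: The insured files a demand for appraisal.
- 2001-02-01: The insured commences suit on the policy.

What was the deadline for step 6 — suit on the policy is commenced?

Step 6 runs from 2001-01-29, when the appraisal demand is filed. The window is 7–26 days after 2001-01-29; it closes on 2001-02-24.

2001-02-24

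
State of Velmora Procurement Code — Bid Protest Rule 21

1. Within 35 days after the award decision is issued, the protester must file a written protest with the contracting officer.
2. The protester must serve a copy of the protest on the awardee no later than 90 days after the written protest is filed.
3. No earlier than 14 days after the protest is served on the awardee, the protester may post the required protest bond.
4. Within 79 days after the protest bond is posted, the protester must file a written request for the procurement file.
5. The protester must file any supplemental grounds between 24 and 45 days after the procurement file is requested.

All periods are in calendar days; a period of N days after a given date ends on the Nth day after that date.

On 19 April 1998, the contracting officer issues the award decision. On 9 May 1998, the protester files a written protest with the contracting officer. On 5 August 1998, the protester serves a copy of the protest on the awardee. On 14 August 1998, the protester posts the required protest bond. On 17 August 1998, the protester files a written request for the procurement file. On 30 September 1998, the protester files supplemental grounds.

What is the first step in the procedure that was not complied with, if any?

Step 3

Step 1: 35 days after 19 April 1998 (when the award decision is issued) is 24 May 1998; done 9 May 1998 — timely.
Step 2: 90 days after 9 May 1998 (when the written protest is filed) is 7 August 1998; 5 August 1998 is within that limit.
Step 3: the earliest permitted date is 14 days after 5 August 1998 (when the protest is served on the awardee), i.e. 19 August 1998; 14 August 1998 is 5 days before the earliest permitted date.
The procedure was therefore not followed at step 3.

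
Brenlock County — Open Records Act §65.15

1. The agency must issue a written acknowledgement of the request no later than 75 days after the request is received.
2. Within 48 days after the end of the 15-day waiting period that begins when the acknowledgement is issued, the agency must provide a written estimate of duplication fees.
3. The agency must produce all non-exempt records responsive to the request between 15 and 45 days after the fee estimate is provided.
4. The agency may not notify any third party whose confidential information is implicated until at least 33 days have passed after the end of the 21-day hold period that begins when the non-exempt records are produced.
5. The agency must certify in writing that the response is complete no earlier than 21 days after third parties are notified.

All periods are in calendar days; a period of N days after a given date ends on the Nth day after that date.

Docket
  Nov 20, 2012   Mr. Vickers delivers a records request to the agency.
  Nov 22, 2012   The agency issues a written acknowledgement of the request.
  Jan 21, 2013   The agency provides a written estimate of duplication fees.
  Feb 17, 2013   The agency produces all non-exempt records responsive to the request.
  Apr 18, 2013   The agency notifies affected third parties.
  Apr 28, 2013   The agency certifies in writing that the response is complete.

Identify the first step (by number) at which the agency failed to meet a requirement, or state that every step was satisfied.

Step 1 — counting 75 days from Nov 20, 2012 (when the request is received) gives a deadline of Feb 3, 2013; completed Nov 22, 2012, before the deadline.
Step 2 — counting 48 days from Dec 7, 2012 (end of the 15-day waiting period, which began when the acknowledgement is issued on Nov 22, 2012) gives a deadline of Jan 24, 2013; completed Jan 21, 2013, before the deadline.
Step 3 — 15 and 45 days from Jan 21, 2013 (when the fee estimate is provided) are Feb 5, 2013 and Mar 7, 2013 respectively; done Feb 17, 2013 — within the window.
Step 4 — must wait 33 days from Mar 10, 2013 (end of the 21-day hold period, which began when the non-exempt records are produced on Feb 17, 2013), so not before Apr 12, 2013; done Apr 18, 2013 — permitted.
Step 5 — must wait 21 days from Apr 18, 2013 (when third parties are notified), so not before May 9, 2013; Apr 28, 2013 is 11 days before the earliest permitted date.

Step 5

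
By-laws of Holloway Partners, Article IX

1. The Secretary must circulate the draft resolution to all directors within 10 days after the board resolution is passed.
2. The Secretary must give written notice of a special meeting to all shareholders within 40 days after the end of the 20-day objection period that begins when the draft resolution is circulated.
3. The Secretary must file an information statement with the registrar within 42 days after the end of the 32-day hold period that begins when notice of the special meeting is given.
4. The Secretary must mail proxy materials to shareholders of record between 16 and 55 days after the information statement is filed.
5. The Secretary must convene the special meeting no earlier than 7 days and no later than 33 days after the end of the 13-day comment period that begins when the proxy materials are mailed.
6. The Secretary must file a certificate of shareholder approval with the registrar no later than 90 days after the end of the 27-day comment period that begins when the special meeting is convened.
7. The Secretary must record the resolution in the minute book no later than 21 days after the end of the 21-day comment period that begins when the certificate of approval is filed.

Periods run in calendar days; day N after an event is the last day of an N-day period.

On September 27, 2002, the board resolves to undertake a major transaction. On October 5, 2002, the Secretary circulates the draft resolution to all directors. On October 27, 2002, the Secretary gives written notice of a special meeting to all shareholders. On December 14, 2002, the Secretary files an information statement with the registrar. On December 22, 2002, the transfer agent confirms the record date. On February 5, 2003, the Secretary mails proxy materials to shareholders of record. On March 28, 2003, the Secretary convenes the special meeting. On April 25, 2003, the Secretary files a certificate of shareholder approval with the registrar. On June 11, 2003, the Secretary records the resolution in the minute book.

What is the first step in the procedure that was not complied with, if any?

Step 5

Step 1: 10 days after September 27, 2002 (when the board resolution is passed) is October 7, 2002; completed October 5, 2002, before the deadline.
Step 2: 40 days after October 25, 2002 (end of the 20-day objection period, which began when the draft resolution is circulated on October 5, 2002) is December 4, 2002; done October 27, 2002 — timely.
Step 3: 42 days after November 28, 2002 (end of the 32-day hold period, which began when notice of the special meeting is given on October 27, 2002) is January 9, 2003; done December 14, 2002 — timely.
Step 4: the window is 16–55 days after December 14, 2002 (when the information statement is filed), so December 30, 2002 through February 7, 2003; done February 5, 2003 — within the window.
Step 5: the window is 7–33 days after February 18, 2003 (end of the 13-day comment period, which began when the proxy materials are mailed on February 5, 2003), so February 25, 2003 through March 23, 2003; done March 28, 2003 — 5 days after the window closed.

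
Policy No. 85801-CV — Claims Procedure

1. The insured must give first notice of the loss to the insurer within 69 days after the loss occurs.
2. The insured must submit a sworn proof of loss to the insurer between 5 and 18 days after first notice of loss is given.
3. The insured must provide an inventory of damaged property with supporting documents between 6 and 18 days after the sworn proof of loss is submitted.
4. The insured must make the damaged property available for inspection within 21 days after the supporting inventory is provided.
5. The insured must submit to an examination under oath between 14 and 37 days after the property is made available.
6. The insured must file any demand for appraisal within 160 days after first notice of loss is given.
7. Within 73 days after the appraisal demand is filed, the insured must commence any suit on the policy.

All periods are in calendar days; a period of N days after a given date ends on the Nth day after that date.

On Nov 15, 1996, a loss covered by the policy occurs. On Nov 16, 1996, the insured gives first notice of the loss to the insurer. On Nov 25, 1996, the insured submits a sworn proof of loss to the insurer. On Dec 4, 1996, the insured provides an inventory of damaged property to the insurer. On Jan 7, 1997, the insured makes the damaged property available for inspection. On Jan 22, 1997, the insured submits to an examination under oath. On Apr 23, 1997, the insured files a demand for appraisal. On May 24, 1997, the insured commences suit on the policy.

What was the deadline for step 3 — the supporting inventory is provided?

Step 3 runs from Nov 25, 1996, when the sworn proof of loss is submitted. The window is 6–18 days after Nov 25, 1996; it closes on Dec 13, 1996.

Dec 13, 1996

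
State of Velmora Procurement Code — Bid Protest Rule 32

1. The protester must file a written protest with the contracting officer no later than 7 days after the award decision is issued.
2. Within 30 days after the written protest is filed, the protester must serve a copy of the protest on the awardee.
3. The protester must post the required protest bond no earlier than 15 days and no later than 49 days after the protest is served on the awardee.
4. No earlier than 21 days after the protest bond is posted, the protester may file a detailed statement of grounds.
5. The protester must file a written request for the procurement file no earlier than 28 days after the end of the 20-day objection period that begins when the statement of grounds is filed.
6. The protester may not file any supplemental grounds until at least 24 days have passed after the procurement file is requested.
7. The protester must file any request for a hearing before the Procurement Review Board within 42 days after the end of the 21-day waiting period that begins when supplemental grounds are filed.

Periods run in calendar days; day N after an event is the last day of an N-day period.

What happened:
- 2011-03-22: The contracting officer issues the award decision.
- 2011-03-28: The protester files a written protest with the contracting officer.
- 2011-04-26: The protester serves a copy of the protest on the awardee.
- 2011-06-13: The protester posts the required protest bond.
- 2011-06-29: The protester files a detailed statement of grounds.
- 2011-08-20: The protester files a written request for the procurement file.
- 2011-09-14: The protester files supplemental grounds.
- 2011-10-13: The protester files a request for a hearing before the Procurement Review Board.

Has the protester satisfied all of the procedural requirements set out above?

No

(1) due by 2011-03-22 + 7 days = 2011-03-29; 2011-03-28 is within that limit.
(2) due by 2011-03-28 + 30 days = 2011-04-27; done 2011-04-26 — timely.
(3) the permitted window runs from 2011-04-26 + 15 = 2011-05-11 to 2011-04-26 + 49 = 2011-06-14; 2011-06-13 falls inside that range.
(4) permitted from 2011-06-13 + 21 days = 2011-07-04 onward; acted on 2011-06-29, 5 days prematurely.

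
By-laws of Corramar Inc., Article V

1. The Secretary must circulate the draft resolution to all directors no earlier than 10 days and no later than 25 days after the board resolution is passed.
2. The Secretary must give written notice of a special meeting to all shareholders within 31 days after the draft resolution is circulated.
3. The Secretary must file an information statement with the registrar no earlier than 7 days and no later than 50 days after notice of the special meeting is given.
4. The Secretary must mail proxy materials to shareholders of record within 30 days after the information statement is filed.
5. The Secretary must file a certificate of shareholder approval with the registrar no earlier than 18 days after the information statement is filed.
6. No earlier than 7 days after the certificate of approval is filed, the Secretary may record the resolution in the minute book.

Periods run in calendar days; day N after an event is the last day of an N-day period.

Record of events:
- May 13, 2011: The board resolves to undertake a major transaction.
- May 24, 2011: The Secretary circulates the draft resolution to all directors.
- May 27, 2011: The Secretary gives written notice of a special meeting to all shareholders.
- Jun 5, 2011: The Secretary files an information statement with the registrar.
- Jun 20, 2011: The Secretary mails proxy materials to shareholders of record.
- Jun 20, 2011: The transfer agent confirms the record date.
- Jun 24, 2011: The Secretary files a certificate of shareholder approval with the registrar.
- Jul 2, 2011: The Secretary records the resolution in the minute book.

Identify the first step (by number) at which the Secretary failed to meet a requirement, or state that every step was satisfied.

(1) the permitted window runs from May 13, 2011 + 10 = May 23, 2011 to May 13, 2011 + 25 = Jun 7, 2011; done May 24, 2011 — within the window.
(2) due by May 24, 2011 + 31 days = Jun 24, 2011; completed May 27, 2011, before the deadline.
(3) the permitted window runs from May 27, 2011 + 7 = Jun 3, 2011 to May 27, 2011 + 50 = Jul 16, 2011; done Jun 5, 2011, which is between those dates.
(4) due by Jun 5, 2011 + 30 days = Jul 5, 2011; Jun 20, 2011 is within that limit.
(5) permitted from Jun 5, 2011 + 18 days = Jun 23, 2011 onward; done Jun 24, 2011, after the minimum wait.
(6) permitted from Jun 24, 2011 + 7 days = Jul 1, 2011 onward; done Jul 2, 2011, after the minimum wait.

None — every step was satisfied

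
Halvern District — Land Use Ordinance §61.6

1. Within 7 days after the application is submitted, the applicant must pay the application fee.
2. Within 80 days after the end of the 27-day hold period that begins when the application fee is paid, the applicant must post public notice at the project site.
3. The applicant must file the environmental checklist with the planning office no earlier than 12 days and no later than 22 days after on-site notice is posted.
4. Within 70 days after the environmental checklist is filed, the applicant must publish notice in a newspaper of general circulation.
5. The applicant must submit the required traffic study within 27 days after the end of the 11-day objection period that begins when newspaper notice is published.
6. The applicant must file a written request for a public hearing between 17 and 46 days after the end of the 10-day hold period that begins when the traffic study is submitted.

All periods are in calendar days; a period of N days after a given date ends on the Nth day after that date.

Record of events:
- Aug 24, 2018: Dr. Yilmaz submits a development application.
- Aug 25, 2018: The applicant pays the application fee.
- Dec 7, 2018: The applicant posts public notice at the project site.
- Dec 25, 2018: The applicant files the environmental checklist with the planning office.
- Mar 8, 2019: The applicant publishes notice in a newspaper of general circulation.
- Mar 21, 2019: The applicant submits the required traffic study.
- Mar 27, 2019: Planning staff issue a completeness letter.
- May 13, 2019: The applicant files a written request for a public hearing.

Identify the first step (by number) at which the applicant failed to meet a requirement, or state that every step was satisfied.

Step 4

(1) due by Aug 24, 2018 + 7 days = Aug 31, 2018; done Aug 25, 2018 — timely.
(2) due by Sep 21, 2018 + 80 days = Dec 10, 2018; completed Dec 7, 2018, before the deadline.
(3) the permitted window runs from Dec 7, 2018 + 12 = Dec 19, 2018 to Dec 7, 2018 + 22 = Dec 29, 2018; done Dec 25, 2018 — within the window.
(4) due by Dec 25, 2018 + 70 days = Mar 5, 2019; not done until Mar 8, 2019, 3 days after the deadline.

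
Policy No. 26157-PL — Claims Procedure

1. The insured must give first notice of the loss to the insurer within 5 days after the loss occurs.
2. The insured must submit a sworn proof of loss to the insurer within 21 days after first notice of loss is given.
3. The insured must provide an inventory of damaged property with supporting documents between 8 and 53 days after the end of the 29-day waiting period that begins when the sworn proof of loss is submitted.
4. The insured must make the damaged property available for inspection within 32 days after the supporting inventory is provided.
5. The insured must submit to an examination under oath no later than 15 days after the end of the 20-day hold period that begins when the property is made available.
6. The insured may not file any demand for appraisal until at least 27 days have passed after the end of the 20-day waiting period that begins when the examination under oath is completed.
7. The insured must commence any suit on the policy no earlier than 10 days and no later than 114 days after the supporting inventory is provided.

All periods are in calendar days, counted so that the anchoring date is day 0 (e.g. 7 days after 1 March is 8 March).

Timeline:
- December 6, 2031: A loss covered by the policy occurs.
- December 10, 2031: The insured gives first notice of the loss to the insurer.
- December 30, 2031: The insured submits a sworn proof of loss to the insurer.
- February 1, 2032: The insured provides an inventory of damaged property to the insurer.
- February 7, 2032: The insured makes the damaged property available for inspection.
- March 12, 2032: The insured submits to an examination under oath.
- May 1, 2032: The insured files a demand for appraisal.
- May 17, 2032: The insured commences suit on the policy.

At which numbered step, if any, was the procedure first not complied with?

Step 3

Step 1: 5 days after December 6, 2031 (when the loss occurs) is December 11, 2031; completed December 10, 2031, before the deadline.
Step 2: 21 days after December 10, 2031 (when first notice of loss is given) is December 31, 2031; done December 30, 2031 — timely.
Step 3: the window is 8–53 days after January 28, 2032 (end of the 29-day waiting period, which began when the sworn proof of loss is submitted on December 30, 2031), so February 5, 2032 through March 21, 2032; February 1, 2032 is 4 days too early.
The analysis stops there.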